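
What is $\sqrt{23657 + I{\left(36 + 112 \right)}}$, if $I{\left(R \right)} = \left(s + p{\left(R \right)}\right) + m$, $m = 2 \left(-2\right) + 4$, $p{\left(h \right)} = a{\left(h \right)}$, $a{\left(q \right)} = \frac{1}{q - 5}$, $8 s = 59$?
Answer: $\frac{\sqrt{7742607158}}{572} \approx 153.83$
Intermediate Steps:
$s = \frac{59}{8}$ ($s = \frac{1}{8} \cdot 59 = \frac{59}{8} \approx 7.375$)
$a{\left(q \right)} = \frac{1}{-5 + q}$
$p{\left(h \right)} = \frac{1}{-5 + h}$
$m = 0$ ($m = -4 + 4 = 0$)
$I{\left(R \right)} = \frac{59}{8} + \frac{1}{-5 + R}$ ($I{\left(R \right)} = \left(\frac{59}{8} + \frac{1}{-5 + R}\right) + 0 = \frac{59}{8} + \frac{1}{-5 + R}$)
$\sqrt{23657 + I{\left(36 + 112 \right)}} = \sqrt{23657 + \frac{-287 + 59 \left(36 + 112\right)}{8 \left(-5 + \left(36 + 112\right)\right)}} = \sqrt{23657 + \frac{-287 + 59 \cdot 148}{8 \left(-5 + 148\right)}} = \sqrt{23657 + \frac{-287 + 8732}{8 \cdot 143}} = \sqrt{23657 + \frac{1}{8} \cdot \frac{1}{143} \cdot 8445} = \sqrt{23657 + \frac{8445}{1144}} = \sqrt{\frac{27072053}{1144}} = \frac{\sqrt{7742607158}}{572}$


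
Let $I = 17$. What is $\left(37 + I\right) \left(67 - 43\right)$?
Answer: $1296$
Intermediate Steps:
$\left(37 + I\right) \left(67 - 43\right) = \left(37 + 17\right) \left(67 - 43\right) = 54 \cdot 24 = 1296$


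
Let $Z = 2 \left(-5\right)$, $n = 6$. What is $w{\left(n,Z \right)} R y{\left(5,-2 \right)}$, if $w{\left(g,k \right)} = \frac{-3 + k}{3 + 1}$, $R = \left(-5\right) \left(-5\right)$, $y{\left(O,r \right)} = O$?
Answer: $- \frac{1625}{4} \approx -406.25$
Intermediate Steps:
$R = 25$
$Z = -10$
$w{\left(g,k \right)} = - \frac{3}{4} + \frac{k}{4}$ ($w{\left(g,k \right)} = \frac{-3 + k}{4} = \left(-3 + k\right) \frac{1}{4} = - \frac{3}{4} + \frac{k}{4}$)
$w{\left(n,Z \right)} R y{\left(5,-2 \right)} = \left(- \frac{3}{4} + \frac{1}{4} \left(-10\right)\right) 25 \cdot 5 = \left(- \frac{3}{4} - \frac{5}{2}\right) 25 \cdot 5 = \left(- \frac{13}{4}\right) 25 \cdot 5 = \left(- \frac{325}{4}\right) 5 = - \frac{1625}{4}$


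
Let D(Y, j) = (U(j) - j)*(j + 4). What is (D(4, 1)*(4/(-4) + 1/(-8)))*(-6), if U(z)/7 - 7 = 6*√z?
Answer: 6075/2 ≈ 3037.5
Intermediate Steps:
U(z) = 49 + 42*√z (U(z) = 49 + 7*(6*√z) = 49 + 42*√z)
D(Y, j) = (4 + j)*(49 - j + 42*√j) (D(Y, j) = ((49 + 42*√j) - j)*(j + 4) = (49 - j + 42*√j)*(4 + j) = (4 + j)*(49 - j + 42*√j))
(D(4, 1)*(4/(-4) + 1/(-8)))*(-6) = ((196 - 1*1² + 42*1^(3/2) + 45*1 + 168*√1)*(4/(-4) + 1/(-8)))*(-6) = ((196 - 1*1 + 42*1 + 45 + 168*1)*(4*(-¼) + 1*(-⅛)))*(-6) = ((196 - 1 + 42 + 45 + 168)*(-1 - ⅛))*(-6) = (450*(-9/8))*(-6) = -2025/4*(-6) = 6075/2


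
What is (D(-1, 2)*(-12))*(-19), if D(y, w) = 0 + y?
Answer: -228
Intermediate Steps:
D(y, w) = y
(D(-1, 2)*(-12))*(-19) = -1*(-12)*(-19) = 12*(-19) = -228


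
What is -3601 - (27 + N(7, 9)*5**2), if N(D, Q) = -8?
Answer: -3428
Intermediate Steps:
-3601 - (27 + N(7, 9)*5**2) = -3601 - (27 - 8*5**2) = -3601 - (27 - 8*25) = -3601 - (27 - 200) = -3601 - 1*(-173) = -3601 + 173 = -3428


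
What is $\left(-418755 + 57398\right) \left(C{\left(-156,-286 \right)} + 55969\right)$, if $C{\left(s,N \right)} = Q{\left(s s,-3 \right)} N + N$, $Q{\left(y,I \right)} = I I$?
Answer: $-19191308913$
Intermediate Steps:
$Q{\left(y,I \right)} = I^{2}$
$C{\left(s,N \right)} = 10 N$ ($C{\left(s,N \right)} = \left(-3\right)^{2} N + N = 9 N + N = 10 N$)
$\left(-418755 + 57398\right) \left(C{\left(-156,-286 \right)} + 55969\right) = \left(-418755 + 57398\right) \left(10 \left(-286\right) + 55969\right) = - 361357 \left(-2860 + 55969\right) = \left(-361357\right) 53109 = -19191308913$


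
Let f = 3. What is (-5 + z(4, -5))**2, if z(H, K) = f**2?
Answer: 16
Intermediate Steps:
z(H, K) = 9 (z(H, K) = 3**2 = 9)
(-5 + z(4, -5))**2 = (-5 + 9)**2 = 4**2 = 16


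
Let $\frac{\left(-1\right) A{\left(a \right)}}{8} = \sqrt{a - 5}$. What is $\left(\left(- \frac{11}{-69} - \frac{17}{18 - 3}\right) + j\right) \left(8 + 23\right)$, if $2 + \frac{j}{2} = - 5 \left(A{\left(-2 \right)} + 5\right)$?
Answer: $- \frac{195982}{115} + 2480 i \sqrt{7} \approx -1704.2 + 6561.5 i$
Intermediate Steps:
$A{\left(a \right)} = - 8 \sqrt{-5 + a}$ ($A{\left(a \right)} = - 8 \sqrt{a - 5} = - 8 \sqrt{-5 + a}$)
$j = -54 + 80 i \sqrt{7}$ ($j = -4 + 2 \left(- 5 \left(- 8 \sqrt{-5 - 2} + 5\right)\right) = -4 + 2 \left(- 5 \left(- 8 \sqrt{-7} + 5\right)\right) = -4 + 2 \left(- 5 \left(- 8 i \sqrt{7} + 5\right)\right) = -4 + 2 \left(- 5 \left(5 - 8 i \sqrt{7}\right)\right) = -4 + 2 \left(-25 + 40 i \sqrt{7}\right) = -4 - \left(50 - 80 i \sqrt{7}\right) = -54 + 80 i \sqrt{7} \approx -54.0 + 211.66 i$)
$\left(\left(- \frac{11}{-69} - \frac{17}{18 - 3}\right) + j\right) \left(8 + 23\right) = \left(\left(- \frac{11}{-69} - \frac{17}{18 - 3}\right) - \left(54 - 80 i \sqrt{7}\right)\right) \left(8 + 23\right) = \left(\left(\left(-11\right) \left(- \frac{1}{69}\right) - \frac{17}{18 - 3}\right) - \left(54 - 80 i \sqrt{7}\right)\right) 31 = \left(\left(\frac{11}{69} - \frac{17}{15}\right) - \left(54 - 80 i \sqrt{7}\right)\right) 31 = \left(- \frac{112}{115} - \left(54 - 80 i \sqrt{7}\right)\right) 31 = \left(- \frac{6322}{115} + 80 i \sqrt{7}\right) 31 = - \frac{195982}{115} + 2480 i \sqrt{7}$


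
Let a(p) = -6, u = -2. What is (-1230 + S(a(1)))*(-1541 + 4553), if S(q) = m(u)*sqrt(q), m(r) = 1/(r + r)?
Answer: -3704760 - 753*I*sqrt(6) ≈ -3.7048e+6 - 1844.5*I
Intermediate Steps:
m(r) = 1/(2*r)
S(q) = -sqrt(q)/4 (S(q) = ((1/2)/(-2))*sqrt(q) = ((1/2)*(-1/2))*sqrt(q) = -sqrt(q)/4)
(-1230 + S(a(1)))*(-1541 + 4553) = (-1230 - I*sqrt(6)/4)*(-1541 + 4553) = (-1230 - I*sqrt(6)/4)*3012 = -3704760 - 753*I*sqrt(6)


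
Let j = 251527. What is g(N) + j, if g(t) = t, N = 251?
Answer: 251778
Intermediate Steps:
g(N) + j = 251 + 251527 = 251778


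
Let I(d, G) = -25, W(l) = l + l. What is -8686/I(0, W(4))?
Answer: 8686/25 ≈ 347.44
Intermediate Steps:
W(l) = 2*l
-8686/I(0, W(4)) = -8686/(-25) = -8686*(-1/25) = 8686/25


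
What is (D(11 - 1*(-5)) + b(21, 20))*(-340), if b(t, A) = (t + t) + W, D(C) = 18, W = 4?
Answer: -21760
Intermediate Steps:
b(t, A) = 4 + 2*t (b(t, A) = (t + t) + 4 = 2*t + 4 = 4 + 2*t)
(D(11 - 1*(-5)) + b(21, 20))*(-340) = (18 + (4 + 2*21))*(-340) = (18 + (4 + 42))*(-340) = (18 + 46)*(-340) = 64*(-340) = -21760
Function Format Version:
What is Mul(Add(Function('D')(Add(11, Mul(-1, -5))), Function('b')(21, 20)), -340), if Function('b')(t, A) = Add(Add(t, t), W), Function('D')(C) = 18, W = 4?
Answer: -21760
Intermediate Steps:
Function('b')(t, A) = Add(4, Mul(2, t)) (Function('b')(t, A) = Add(Add(t, t), 4) = Add(Mul(2, t), 4) = Add(4, Mul(2, t)))
Mul(Add(Function('D')(Add(11, Mul(-1, -5))), Function('b')(21, 20)), -340) = Mul(Add(18, Add(4, Mul(2, 21))), -340) = Mul(Add(18, Add(4, 42)), -340) = Mul(Add(18, 46), -340) = Mul(64, -340) = -21760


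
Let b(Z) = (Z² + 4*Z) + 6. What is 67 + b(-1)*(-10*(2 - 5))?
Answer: 157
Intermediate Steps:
b(Z) = 6 + Z² + 4*Z
67 + b(-1)*(-10*(2 - 5)) = 67 + (6 + (-1)² + 4*(-1))*(-10*(2 - 5)) = 67 + (6 + 1 - 4)*(-10*(-3)) = 67 + 3*30 = 67 + 90 = 157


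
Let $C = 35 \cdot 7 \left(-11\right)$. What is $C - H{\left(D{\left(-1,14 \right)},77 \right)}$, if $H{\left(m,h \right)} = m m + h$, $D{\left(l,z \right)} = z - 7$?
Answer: $-2821$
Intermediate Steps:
$D{\left(l,z \right)} = -7 + z$ ($D{\left(l,z \right)} = z - 7 = -7 + z$)
$H{\left(m,h \right)} = h + m^{2}$ ($H{\left(m,h \right)} = m^{2} + h = h + m^{2}$)
$C = -2695$ ($C = 245 \left(-11\right) = -2695$)
$C - H{\left(D{\left(-1,14 \right)},77 \right)} = -2695 - \left(77 + \left(-7 + 14\right)^{2}\right) = -2695 - \left(77 + 7^{2}\right) = -2695 - \left(77 + 49\right) = -2695 - 126 = -2821$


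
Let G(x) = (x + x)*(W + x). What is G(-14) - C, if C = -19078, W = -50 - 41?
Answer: 22018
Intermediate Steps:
W = -91
G(x) = 2*x*(-91 + x) (G(x) = (x + x)*(-91 + x) = (2*x)*(-91 + x) = 2*x*(-91 + x))
G(-14) - C = 2*(-14)*(-91 - 14) - 1*(-19078) = 2*(-14)*(-105) + 19078 = 2940 + 19078 = 22018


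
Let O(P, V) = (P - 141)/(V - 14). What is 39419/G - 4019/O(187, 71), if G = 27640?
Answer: -3165020423/635720 ≈ -4978.6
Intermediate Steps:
O(P, V) = (-141 + P)/(-14 + V)
39419/G - 4019/O(187, 71) = 39419/27640 - 4019*(-14 + 71)/(-141 + 187) = 39419*(1/27640) - 4019/(46/57) = 39419/27640 - 4019/((1/57)*46) = 39419/27640 - 4019/46/57 = 39419/27640 - 4019*57/46 = 39419/27640 - 229083/46 = -3165020423/635720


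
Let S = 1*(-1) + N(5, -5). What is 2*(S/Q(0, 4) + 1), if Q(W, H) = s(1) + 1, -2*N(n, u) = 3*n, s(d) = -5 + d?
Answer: 23/3 ≈ 7.6667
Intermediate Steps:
N(n, u) = -3*n/2
Q(W, H) = -3 (Q(W, H) = (-5 + 1) + 1 = -4 + 1 = -3)
S = -17/2 (S = 1*(-1) - 3/2*5 = -1 - 15/2 = -17/2 ≈ -8.5000)
2*(S/Q(0, 4) + 1) = 2*(-17/2/(-3) + 1) = 2*(-17/2*(-⅓) + 1) = 2*(17/6 + 1) = 2*(23/6) = 23/3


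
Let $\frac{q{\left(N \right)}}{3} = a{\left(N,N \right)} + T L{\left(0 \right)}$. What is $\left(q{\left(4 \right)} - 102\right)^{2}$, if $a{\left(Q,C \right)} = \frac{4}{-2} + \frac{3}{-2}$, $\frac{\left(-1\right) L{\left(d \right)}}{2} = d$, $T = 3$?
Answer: $\frac{50625}{4} \approx 12656.0$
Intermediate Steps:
$L{\left(d \right)} = - 2 d$
$a{\left(Q,C \right)} = - \frac{7}{2}$ ($a{\left(Q,C \right)} = 4 \left(- \frac{1}{2}\right) + 3 \left(- \frac{1}{2}\right) = -2 - \frac{3}{2} = - \frac{7}{2}$)
$q{\left(N \right)} = - \frac{21}{2}$ ($q{\left(N \right)} = 3 \left(- \frac{7}{2} + 3 \left(\left(-2\right) 0\right)\right) = 3 \left(- \frac{7}{2} + 3 \cdot 0\right) = 3 \left(- \frac{7}{2} + 0\right) = 3 \left(- \frac{7}{2}\right) = - \frac{21}{2}$)
$\left(q{\left(4 \right)} - 102\right)^{2} = \left(- \frac{21}{2} - 102\right)^{2} = \left(- \frac{225}{2}\right)^{2} = \frac{50625}{4}$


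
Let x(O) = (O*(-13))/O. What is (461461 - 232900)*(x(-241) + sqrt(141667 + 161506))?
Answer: -2971293 + 228561*sqrt(303173) ≈ 1.2288e+8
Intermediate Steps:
x(O) = -13 (x(O) = (-13*O)/O = -13)
(461461 - 232900)*(x(-241) + sqrt(141667 + 161506)) = (461461 - 232900)*(-13 + sqrt(141667 + 161506)) = 228561*(-13 + sqrt(303173)) = -2971293 + 228561*sqrt(303173)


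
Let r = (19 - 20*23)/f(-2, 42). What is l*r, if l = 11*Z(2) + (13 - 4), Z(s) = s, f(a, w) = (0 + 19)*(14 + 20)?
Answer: -13671/646 ≈ -21.163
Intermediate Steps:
f(a, w) = 646 (f(a, w) = 19*34 = 646)
l = 31 (l = 11*2 + (13 - 4) = 22 + 9 = 31)
r = -441/646 (r = (19 - 20*23)/646 = (19 - 460)*(1/646) = -441*1/646 = -441/646 ≈ -0.68266)
l*r = 31*(-441/646) = -13671/646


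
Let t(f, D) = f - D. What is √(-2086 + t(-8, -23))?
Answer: I*√2071 ≈ 45.508*I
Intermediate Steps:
√(-2086 + t(-8, -23)) = √(-2086 + (-8 - 1*(-23))) = √(-2086 + (-8 + 23)) = √(-2086 + 15) = √(-2071) = I*√2071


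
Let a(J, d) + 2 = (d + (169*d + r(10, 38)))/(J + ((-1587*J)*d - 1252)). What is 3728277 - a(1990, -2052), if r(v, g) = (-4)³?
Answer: 12080525267894423/3240241749 ≈ 3.7283e+6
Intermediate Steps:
r(v, g) = -64
a(J, d) = -2 + (-64 + 170*d)/(-1252 + J - 1587*J*d) (a(J, d) = -2 + (d + (169*d - 64))/(J + ((-1587*J)*d - 1252)) = -2 + (d + (-64 + 169*d))/(J + (-1587*J*d - 1252)) = -2 + (-64 + 170*d)/(J + (-1252 - 1587*J*d)) = -2 + (-64 + 170*d)/(-1252 + J - 1587*J*d))
3728277 - a(1990, -2052) = 3728277 - 2*(-1220 + 1990 - 85*(-2052) - 1587*1990*(-2052))/(1252 - 1*1990 + 1587*1990*(-2052)) = 3728277 - 2*(-1220 + 1990 + 174420 + 6480482760)/(1252 - 1990 - 6480482760) = 3728277 - 2*6480657950/(-6480483498) = 3728277 - 2*(-1)*6480657950/6480483498 = 3728277 - 1*(-6480657950/3240241749) = 3728277 + 6480657950/3240241749 = 12080525267894423/3240241749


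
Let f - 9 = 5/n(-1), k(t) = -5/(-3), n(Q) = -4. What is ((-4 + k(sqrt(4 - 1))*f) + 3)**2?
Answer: 20449/144 ≈ 142.01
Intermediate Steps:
k(t) = 5/3 (k(t) = -5*(-1/3) = 5/3)
f = 31/4 (f = 9 + 5/(-4) = 9 + 5*(-1/4) = 9 - 5/4 = 31/4 ≈ 7.7500)
((-4 + k(sqrt(4 - 1))*f) + 3)**2 = ((-4 + (5/3)*(31/4)) + 3)**2 = ((-4 + 155/12) + 3)**2 = (107/12 + 3)**2 = (143/12)**2 = 20449/144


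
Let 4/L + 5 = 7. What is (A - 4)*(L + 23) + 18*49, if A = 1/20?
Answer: 3133/4 ≈ 783.25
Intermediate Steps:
L = 2 (L = 4/(-5 + 7) = 4/2 = 4*(½) = 2)
A = 1/20 (A = 1*(1/20) = 1/20 ≈ 0.050000)
(A - 4)*(L + 23) + 18*49 = (1/20 - 4)*(2 + 23) + 18*49 = -79/20*25 + 882 = -395/4 + 882 = 3133/4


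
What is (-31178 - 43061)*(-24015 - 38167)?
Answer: 4616329498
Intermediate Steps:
(-31178 - 43061)*(-24015 - 38167) = -74239*(-62182) = 4616329498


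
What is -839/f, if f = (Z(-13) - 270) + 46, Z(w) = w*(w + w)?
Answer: -839/114 ≈ -7.3596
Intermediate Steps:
Z(w) = 2*w**2 (Z(w) = w*(2*w) = 2*w**2)
f = 114 (f = (2*(-13)**2 - 270) + 46 = (2*169 - 270) + 46 = (338 - 270) + 46 = 68 + 46 = 114)
-839/f = -839/114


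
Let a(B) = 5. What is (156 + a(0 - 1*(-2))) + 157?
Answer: 318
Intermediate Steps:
(156 + a(0 - 1*(-2))) + 157 = (156 + 5) + 157 = 161 + 157 = 318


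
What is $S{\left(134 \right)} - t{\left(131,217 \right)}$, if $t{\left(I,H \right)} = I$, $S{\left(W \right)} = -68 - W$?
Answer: $-333$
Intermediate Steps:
$S{\left(134 \right)} - t{\left(131,217 \right)} = \left(-68 - 134\right) - 131 = -202 - 131 = -333$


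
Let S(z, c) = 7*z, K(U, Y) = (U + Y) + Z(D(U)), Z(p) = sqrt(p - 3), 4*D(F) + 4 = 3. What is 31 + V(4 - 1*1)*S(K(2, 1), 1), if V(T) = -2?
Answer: -11 - 7*I*sqrt(13) ≈ -11.0 - 25.239*I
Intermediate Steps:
D(F) = -1/4 (D(F) = -1 + (1/4)*3 = -1 + 3/4 = -1/4)
Z(p) = sqrt(-3 + p)
K(U, Y) = U + Y + I*sqrt(13)/2 (K(U, Y) = (U + Y) + sqrt(-3 - 1/4) = (U + Y) + sqrt(-13/4) = (U + Y) + I*sqrt(13)/2 = U + Y + I*sqrt(13)/2)
31 + V(4 - 1*1)*S(K(2, 1), 1) = 31 - 14*(2 + 1 + I*sqrt(13)/2) = 31 - 14*(3 + I*sqrt(13)/2) = 31 - 2*(21 + 7*I*sqrt(13)/2) = 31 + (-42 - 7*I*sqrt(13)) = -11 - 7*I*sqrt(13)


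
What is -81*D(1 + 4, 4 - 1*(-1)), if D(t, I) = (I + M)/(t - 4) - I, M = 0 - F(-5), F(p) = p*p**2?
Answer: -10125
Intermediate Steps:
F(p) = p**3
M = 125 (M = 0 - 1*(-5)**3 = 0 - 1*(-125) = 0 + 125 = 125)
D(t, I) = -I + (125 + I)/(-4 + t) (D(t, I) = (I + 125)/(t - 4) - I = (125 + I)/(-4 + t) - I = -I + (125 + I)/(-4 + t))
-81*D(1 + 4, 4 - 1*(-1)) = -81*(125 + 5*(4 - 1*(-1)) - (4 - 1*(-1))*(1 + 4))/(-4 + (1 + 4)) = -81*(125 + 5*(4 + 1) - 1*(4 + 1)*5)/(-4 + 5) = -81*(125 + 5*5 - 1*5*5)/1 = -81*(125 + 25 - 25) = -81*125 = -10125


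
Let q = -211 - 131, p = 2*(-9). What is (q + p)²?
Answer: 129600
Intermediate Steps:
p = -18
q = -342
(q + p)² = (-342 - 18)² = (-360)² = 129600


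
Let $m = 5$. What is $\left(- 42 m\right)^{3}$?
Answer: $-9261000$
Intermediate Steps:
$\left(- 42 m\right)^{3} = \left(\left(-42\right) 5\right)^{3} = \left(-210\right)^{3} = -9261000$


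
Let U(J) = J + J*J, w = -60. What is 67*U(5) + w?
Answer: 1950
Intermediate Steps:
U(J) = J + J²
67*U(5) + w = 67*(5*(1 + 5)) - 60 = 67*(5*6) - 60 = 67*30 - 60 = 2010 - 60 = 1950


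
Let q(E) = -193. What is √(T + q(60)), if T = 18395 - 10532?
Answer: √7670 ≈ 87.578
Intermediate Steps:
T = 7863
√(T + q(60)) = √(7863 - 193) = √7670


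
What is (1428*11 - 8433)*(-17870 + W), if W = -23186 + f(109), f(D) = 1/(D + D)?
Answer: -65112755925/218 ≈ -2.9868e+8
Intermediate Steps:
f(D) = 1/(2*D)
W = -5054547/218 (W = -23186 + (½)/109 = -23186 + (½)*(1/109) = -23186 + 1/218 = -5054547/218 ≈ -23186.)
(1428*11 - 8433)*(-17870 + W) = (1428*11 - 8433)*(-17870 - 5054547/218) = (15708 - 8433)*(-8950207/218) = 7275*(-8950207/218) = -65112755925/218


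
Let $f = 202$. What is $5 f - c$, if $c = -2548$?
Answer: $3558$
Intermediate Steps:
$5 f - c = 5 \cdot 202 - -2548 = 1010 + 2548 = 3558$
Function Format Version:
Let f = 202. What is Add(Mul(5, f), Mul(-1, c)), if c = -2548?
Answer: 3558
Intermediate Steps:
Add(Mul(5, f), Mul(-1, c)) = Add(Mul(5, 202), Mul(-1, -2548)) = Add(1010, 2548) = 3558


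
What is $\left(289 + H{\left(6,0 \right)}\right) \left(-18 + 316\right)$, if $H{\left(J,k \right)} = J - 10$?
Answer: $84930$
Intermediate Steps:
$H{\left(J,k \right)} = -10 + J$ ($H{\left(J,k \right)} = J - 10 = -10 + J$)
$\left(289 + H{\left(6,0 \right)}\right) \left(-18 + 316\right) = \left(289 + \left(-10 + 6\right)\right) \left(-18 + 316\right) = \left(289 - 4\right) 298 = 285 \cdot 298 = 84930$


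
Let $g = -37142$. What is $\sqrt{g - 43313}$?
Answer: $i \sqrt{80455} \approx 283.65 i$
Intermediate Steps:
$\sqrt{g - 43313} = \sqrt{-37142 - 43313} = \sqrt{-80455} = i \sqrt{80455}$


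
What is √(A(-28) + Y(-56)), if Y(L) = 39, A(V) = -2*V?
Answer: √95 ≈ 9.7468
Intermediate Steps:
√(A(-28) + Y(-56)) = √(-2*(-28) + 39) = √(56 + 39) = √95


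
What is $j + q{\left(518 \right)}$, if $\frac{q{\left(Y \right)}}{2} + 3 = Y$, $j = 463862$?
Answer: $464892$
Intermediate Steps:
$q{\left(Y \right)} = -6 + 2 Y$
$j + q{\left(518 \right)} = 463862 + \left(-6 + 2 \cdot 518\right) = 463862 + \left(-6 + 1036\right) = 463862 + 1030 = 464892$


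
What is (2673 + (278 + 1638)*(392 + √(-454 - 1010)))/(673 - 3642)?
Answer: -753745/2969 - 3832*I*√366/2969 ≈ -253.87 - 24.692*I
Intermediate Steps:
(2673 + (278 + 1638)*(392 + √(-454 - 1010)))/(673 - 3642) = (2673 + 1916*(392 + √(-1464)))/(-2969) = (2673 + 1916*(392 + 2*I*√366))*(-1/2969) = (2673 + (751072 + 3832*I*√366))*(-1/2969) = (753745 + 3832*I*√366)*(-1/2969) = -753745/2969 - 3832*I*√366/2969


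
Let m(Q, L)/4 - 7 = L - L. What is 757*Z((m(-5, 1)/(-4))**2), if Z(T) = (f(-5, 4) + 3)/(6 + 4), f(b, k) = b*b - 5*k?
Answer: 3028/5 ≈ 605.60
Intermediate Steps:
m(Q, L) = 28 (m(Q, L) = 28 + 4*(L - L) = 28 + 4*0 = 28 + 0 = 28)
f(b, k) = b**2 - 5*k
Z(T) = 4/5 (Z(T) = (((-5)**2 - 5*4) + 3)/(6 + 4) = ((25 - 20) + 3)/10 = (5 + 3)*(1/10) = 8*(1/10) = 4/5)
757*Z((m(-5, 1)/(-4))**2) = 757*(4/5) = 3028/5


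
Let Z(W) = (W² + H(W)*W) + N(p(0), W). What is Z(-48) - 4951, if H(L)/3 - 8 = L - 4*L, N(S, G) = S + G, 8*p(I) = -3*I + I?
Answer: -24583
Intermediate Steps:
p(I) = -I/4 (p(I) = (-3*I + I)/8 = (-2*I)/8 = -I/4)
N(S, G) = G + S
H(L) = 24 - 9*L (H(L) = 24 + 3*(L - 4*L) = 24 + 3*(-3*L) = 24 - 9*L)
Z(W) = W + W² + W*(24 - 9*W) (Z(W) = (W² + (24 - 9*W)*W) + (W - ¼*0) = (W² + W*(24 - 9*W)) + (W + 0) = (W² + W*(24 - 9*W)) + W = W + W² + W*(24 - 9*W))
Z(-48) - 4951 = -48*(25 - 8*(-48)) - 4951 = -48*(25 + 384) - 4951 = -48*409 - 4951 = -19632 - 4951 = -24583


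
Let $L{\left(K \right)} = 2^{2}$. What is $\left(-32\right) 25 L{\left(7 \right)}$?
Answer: $-3200$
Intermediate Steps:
$L{\left(K \right)} = 4$
$\left(-32\right) 25 L{\left(7 \right)} = \left(-32\right) 25 \cdot 4 = \left(-800\right) 4 = -3200$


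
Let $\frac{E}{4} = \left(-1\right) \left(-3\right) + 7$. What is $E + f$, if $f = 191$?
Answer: $231$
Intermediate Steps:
$E = 40$ ($E = 4 \left(\left(-1\right) \left(-3\right) + 7\right) = 4 \left(3 + 7\right) = 4 \cdot 10 = 40$)
$E + f = 40 + 191 = 231$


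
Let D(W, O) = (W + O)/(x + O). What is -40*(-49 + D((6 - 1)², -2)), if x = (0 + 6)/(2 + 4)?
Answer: 2880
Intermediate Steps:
x = 1 (x = 6/6 = 6*(⅙) = 1)
D(W, O) = (O + W)/(1 + O) (D(W, O) = (W + O)/(1 + O) = (O + W)/(1 + O))
-40*(-49 + D((6 - 1)², -2)) = -40*(-49 + (-2 + (6 - 1)²)/(1 - 2)) = -40*(-49 + (-2 + 5²)/(-1)) = -40*(-49 - (-2 + 25)) = -40*(-49 - 1*23) = -40*(-49 - 23) = -40*(-72) = 2880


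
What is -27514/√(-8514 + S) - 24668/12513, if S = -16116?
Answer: -24668/12513 + 13757*I*√24630/12315 ≈ -1.9714 + 175.32*I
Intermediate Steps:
-27514/√(-8514 + S) - 24668/12513 = -27514/√(-8514 - 16116) - 24668/12513 = -27514*(-I*√24630/24630) - 24668*1/12513 = -27514*(-I*√24630/24630) - 24668/12513 = -(-13757)*I*√24630/12315 - 24668/12513 = 13757*I*√24630/12315 - 24668/12513 = -24668/12513 + 13757*I*√24630/12315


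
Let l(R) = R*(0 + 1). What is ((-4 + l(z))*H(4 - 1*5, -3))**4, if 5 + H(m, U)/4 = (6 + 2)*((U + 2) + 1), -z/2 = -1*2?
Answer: 0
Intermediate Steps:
z = 4 (z = -(-2)*2 = -2*(-2) = 4)
l(R) = R (l(R) = R*1 = R)
H(m, U) = 76 + 32*U (H(m, U) = -20 + 4*((6 + 2)*((U + 2) + 1)) = -20 + 4*(8*((2 + U) + 1)) = -20 + 4*(8*(3 + U)) = -20 + 4*(24 + 8*U) = -20 + (96 + 32*U) = 76 + 32*U)
((-4 + l(z))*H(4 - 1*5, -3))**4 = ((-4 + 4)*(76 + 32*(-3)))**4 = (0*(76 - 96))**4 = (0*(-20))**4 = 0**4 = 0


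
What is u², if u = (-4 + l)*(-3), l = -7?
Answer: 1089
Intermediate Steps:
u = 33 (u = (-4 - 7)*(-3) = -11*(-3) = 33)
u² = 33² = 1089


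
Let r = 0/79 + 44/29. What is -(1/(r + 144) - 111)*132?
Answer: 15456903/1055 ≈ 14651.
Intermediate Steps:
r = 44/29 (r = 0*(1/79) + 44*(1/29) = 0 + 44/29 = 44/29 ≈ 1.5172)
-(1/(r + 144) - 111)*132 = -(1/(44/29 + 144) - 111)*132 = -(1/(4220/29) - 111)*132 = -(29/4220 - 111)*132 = -(-468391)*132/4220 = -1*(-15456903/1055) = 15456903/1055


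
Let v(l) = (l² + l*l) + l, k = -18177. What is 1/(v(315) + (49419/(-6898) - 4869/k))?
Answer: 41794982/8307091362963 ≈ 5.0312e-6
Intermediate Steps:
v(l) = l + 2*l² (v(l) = (l² + l²) + l = 2*l² + l = l + 2*l²)
1/(v(315) + (49419/(-6898) - 4869/k)) = 1/(315*(1 + 2*315) + (49419/(-6898) - 4869/(-18177))) = 1/(315*(1 + 630) + (49419*(-1/6898) - 4869*(-1/18177))) = 1/(315*631 + (-49419/6898 + 1623/6059)) = 1/(198765 - 288234267/41794982) = 1/(8307091362963/41794982) = 41794982/8307091362963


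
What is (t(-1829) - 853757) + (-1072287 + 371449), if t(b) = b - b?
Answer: -1554595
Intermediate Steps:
t(b) = 0
(t(-1829) - 853757) + (-1072287 + 371449) = (0 - 853757) + (-1072287 + 371449) = -853757 - 700838 = -1554595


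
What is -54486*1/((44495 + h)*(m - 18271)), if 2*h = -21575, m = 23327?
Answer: -27243/85212560 ≈ -0.00031971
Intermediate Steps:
h = -21575/2 (h = (½)*(-21575) = -21575/2 ≈ -10788.)
-54486*1/((44495 + h)*(m - 18271)) = -54486*1/((23327 - 18271)*(44495 - 21575/2)) = -54486/(5056*(67415/2)) = -54486/170425120 = -54486*1/170425120 = -27243/85212560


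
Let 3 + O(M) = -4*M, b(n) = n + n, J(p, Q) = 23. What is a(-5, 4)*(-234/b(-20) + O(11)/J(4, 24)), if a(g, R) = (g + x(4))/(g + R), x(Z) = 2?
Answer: 5253/460 ≈ 11.420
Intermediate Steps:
b(n) = 2*n
O(M) = -3 - 4*M
a(g, R) = (2 + g)/(R + g) (a(g, R) = (g + 2)/(g + R) = (2 + g)/(R + g))
a(-5, 4)*(-234/b(-20) + O(11)/J(4, 24)) = ((2 - 5)/(4 - 5))*(-234/(2*(-20)) + (-3 - 4*11)/23) = (-3/(-1))*(-234/(-40) + (-3 - 44)*(1/23)) = (-1*(-3))*(-234*(-1/40) - 47*1/23) = 3*(117/20 - 47/23) = 3*(1751/460) = 5253/460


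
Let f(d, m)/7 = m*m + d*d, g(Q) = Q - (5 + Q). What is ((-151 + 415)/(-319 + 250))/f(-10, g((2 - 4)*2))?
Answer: -88/20125 ≈ -0.0043727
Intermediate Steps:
g(Q) = -5 (g(Q) = Q + (-5 - Q) = -5)
f(d, m) = 7*d² + 7*m² (f(d, m) = 7*(m*m + d*d) = 7*(m² + d²) = 7*(d² + m²) = 7*d² + 7*m²)
((-151 + 415)/(-319 + 250))/f(-10, g((2 - 4)*2)) = ((-151 + 415)/(-319 + 250))/(7*(-10)² + 7*(-5)²) = (264/(-69))/(7*100 + 7*25) = (264*(-1/69))/(700 + 175) = -88/23/875 = -88/23*1/875 = -88/20125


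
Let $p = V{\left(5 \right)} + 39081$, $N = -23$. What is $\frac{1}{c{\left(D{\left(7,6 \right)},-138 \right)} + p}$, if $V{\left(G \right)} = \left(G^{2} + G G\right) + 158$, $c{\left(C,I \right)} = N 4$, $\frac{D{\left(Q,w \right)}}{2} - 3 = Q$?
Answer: $\frac{1}{39197} \approx 2.5512 \cdot 10^{-5}$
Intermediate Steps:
$D{\left(Q,w \right)} = 6 + 2 Q$
$c{\left(C,I \right)} = -92$ ($c{\left(C,I \right)} = \left(-23\right) 4 = -92$)
$V{\left(G \right)} = 158 + 2 G^{2}$ ($V{\left(G \right)} = \left(G^{2} + G^{2}\right) + 158 = 2 G^{2} + 158 = 158 + 2 G^{2}$)
$p = 39289$ ($p = \left(158 + 2 \cdot 5^{2}\right) + 39081 = \left(158 + 2 \cdot 25\right) + 39081 = \left(158 + 50\right) + 39081 = 208 + 39081 = 39289$)
$\frac{1}{c{\left(D{\left(7,6 \right)},-138 \right)} + p} = \frac{1}{-92 + 39289} = \frac{1}{39197}$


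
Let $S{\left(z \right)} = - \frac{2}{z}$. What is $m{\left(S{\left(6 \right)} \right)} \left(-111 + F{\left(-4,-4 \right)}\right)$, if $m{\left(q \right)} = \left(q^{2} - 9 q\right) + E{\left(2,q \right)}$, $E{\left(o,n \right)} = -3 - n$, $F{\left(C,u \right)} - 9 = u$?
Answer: $- \frac{424}{9} \approx -47.111$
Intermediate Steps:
$F{\left(C,u \right)} = 9 + u$
$m{\left(q \right)} = -3 + q^{2} - 10 q$ ($m{\left(q \right)} = \left(q^{2} - 9 q\right) - \left(3 + q\right) = -3 + q^{2} - 10 q$)
$m{\left(S{\left(6 \right)} \right)} \left(-111 + F{\left(-4,-4 \right)}\right) = \left(-3 + \left(- \frac{2}{6}\right)^{2} - 10 \left(- \frac{2}{6}\right)\right) \left(-111 + \left(9 - 4\right)\right) = \left(-3 + \left(\left(-2\right) \frac{1}{6}\right)^{2} - 10 \left(\left(-2\right) \frac{1}{6}\right)\right) \left(-111 + 5\right) = \left(-3 + \left(- \frac{1}{3}\right)^{2} - - \frac{10}{3}\right) \left(-106\right) = \left(-3 + \frac{1}{9} + \frac{10}{3}\right) \left(-106\right) = \frac{4}{9} \left(-106\right) = - \frac{424}{9}$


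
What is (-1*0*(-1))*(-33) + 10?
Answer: 10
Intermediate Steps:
(-1*0*(-1))*(-33) + 10 = (0*(-1))*(-33) + 10 = 0*(-33) + 10 = 0 + 10 = 10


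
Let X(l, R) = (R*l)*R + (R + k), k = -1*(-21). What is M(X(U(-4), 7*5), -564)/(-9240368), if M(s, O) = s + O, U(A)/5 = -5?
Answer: 31133/9240368 ≈ 0.0033692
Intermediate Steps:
k = 21
U(A) = -25 (U(A) = 5*(-5) = -25)
X(l, R) = 21 + R + l*R**2 (X(l, R) = (R*l)*R + (R + 21) = l*R**2 + (21 + R) = 21 + R + l*R**2)
M(s, O) = O + s
M(X(U(-4), 7*5), -564)/(-9240368) = (-564 + (21 + 7*5 - 25*(7*5)**2))/(-9240368) = (-564 + (21 + 35 - 25*35**2))*(-1/9240368) = (-564 + (21 + 35 - 25*1225))*(-1/9240368) = (-564 + (21 + 35 - 30625))*(-1/9240368) = (-564 - 30569)*(-1/9240368) = -31133*(-1/9240368) = 31133/9240368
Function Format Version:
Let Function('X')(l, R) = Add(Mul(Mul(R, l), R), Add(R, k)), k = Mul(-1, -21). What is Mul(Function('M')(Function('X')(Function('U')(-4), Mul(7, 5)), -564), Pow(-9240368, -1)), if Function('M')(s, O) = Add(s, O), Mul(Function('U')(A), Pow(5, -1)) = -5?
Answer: Rational(31133, 9240368) ≈ 0.0033692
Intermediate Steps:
k = 21
Function('U')(A) = -25 (Function('U')(A) = Mul(5, -5) = -25)
Function('X')(l, R) = Add(21, R, Mul(l, Pow(R, 2))) (Function('X')(l, R) = Add(Mul(Mul(R, l), R), Add(R, 21)) = Add(Mul(l, Pow(R, 2)), Add(21, R)) = Add(21, R, Mul(l, Pow(R, 2))))
Function('M')(s, O) = Add(O, s)
Mul(Function('M')(Function('X')(Function('U')(-4), Mul(7, 5)), -564), Pow(-9240368, -1)) = Mul(Add(-564, Add(21, Mul(7, 5), Mul(-25, Pow(Mul(7, 5), 2)))), Pow(-9240368, -1)) = Mul(Add(-564, Add(21, 35, Mul(-25, Pow(35, 2)))), Rational(-1, 9240368)) = Mul(Add(-564, Add(21, 35, Mul(-25, 1225))), Rational(-1, 9240368)) = Mul(Add(-564, Add(21, 35, -30625)), Rational(-1, 9240368)) = Mul(Add(-564, -30569), Rational(-1, 9240368)) = Mul(-31133, Rational(-1, 9240368)) = Rational(31133, 9240368)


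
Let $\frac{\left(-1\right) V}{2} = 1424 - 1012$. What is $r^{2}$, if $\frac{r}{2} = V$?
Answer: $2715904$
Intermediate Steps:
$V = -824$ ($V = - 2 \left(1424 - 1012\right) = \left(-2\right) 412 = -824$)
$r = -1648$ ($r = 2 \left(-824\right) = -1648$)
$r^{2} = \left(-1648\right)^{2} = 2715904$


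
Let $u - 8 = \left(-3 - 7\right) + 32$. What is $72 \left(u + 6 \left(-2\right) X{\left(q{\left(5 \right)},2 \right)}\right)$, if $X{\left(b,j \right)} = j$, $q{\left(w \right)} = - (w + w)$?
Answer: $432$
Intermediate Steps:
$q{\left(w \right)} = - 2 w$
$u = 30$ ($u = 8 + \left(\left(-3 - 7\right) + 32\right) = 8 + \left(-10 + 32\right) = 8 + 22 = 30$)
$72 \left(u + 6 \left(-2\right) X{\left(q{\left(5 \right)},2 \right)}\right) = 72 \left(30 + 6 \left(-2\right) 2\right) = 72 \left(30 - 24\right) = 72 \cdot 6 = 432$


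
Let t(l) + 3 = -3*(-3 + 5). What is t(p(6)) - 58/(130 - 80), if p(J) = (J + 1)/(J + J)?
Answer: -254/25 ≈ -10.160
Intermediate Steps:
p(J) = (1 + J)/(2*J) (p(J) = (1 + J)/((2*J)) = (1 + J)*(1/(2*J)) = (1 + J)/(2*J))
t(l) = -9 (t(l) = -3 - 3*(-3 + 5) = -3 - 3*2 = -3 - 6 = -9)
t(p(6)) - 58/(130 - 80) = -9 - 58/(130 - 80) = -9 - 58/50 = -9 - 58*1/50 = -9 - 29/25 = -254/25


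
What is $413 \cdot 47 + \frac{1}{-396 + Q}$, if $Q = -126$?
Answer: $\frac{10132541}{522} \approx 19411.0$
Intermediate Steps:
$413 \cdot 47 + \frac{1}{-396 + Q} = 413 \cdot 47 + \frac{1}{-396 - 126} = 19411 + \frac{1}{-522} = 19411 - \frac{1}{522} = \frac{10132541}{522}$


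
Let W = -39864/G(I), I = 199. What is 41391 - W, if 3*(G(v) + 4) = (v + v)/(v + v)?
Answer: 30519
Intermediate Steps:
G(v) = -11/3 (G(v) = -4 + ((v + v)/(v + v))/3 = -4 + ((2*v)/((2*v)))/3 = -4 + ((2*v)*(1/(2*v)))/3 = -4 + (1/3)*1 = -4 + 1/3 = -11/3)
W = 10872 (W = -39864/(-11/3) = -39864*(-3/11) = 10872)
41391 - W = 41391 - 1*10872 = 41391 - 10872 = 30519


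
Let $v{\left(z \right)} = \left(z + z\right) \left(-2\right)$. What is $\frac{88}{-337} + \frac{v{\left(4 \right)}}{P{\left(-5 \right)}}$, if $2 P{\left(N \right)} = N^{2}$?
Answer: $- \frac{12984}{8425} \approx -1.5411$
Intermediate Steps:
$P{\left(N \right)} = \frac{N^{2}}{2}$
$v{\left(z \right)} = - 4 z$ ($v{\left(z \right)} = 2 z \left(-2\right) = - 4 z$)
$\frac{88}{-337} + \frac{v{\left(4 \right)}}{P{\left(-5 \right)}} = \frac{88}{-337} + \frac{\left(-4\right) 4}{\frac{1}{2} \left(-5\right)^{2}} = 88 \left(- \frac{1}{337}\right) - \frac{16}{\frac{1}{2} \cdot 25} = - \frac{88}{337} - \frac{16}{\frac{25}{2}} = - \frac{88}{337} - \frac{32}{25} = - \frac{12984}{8425}$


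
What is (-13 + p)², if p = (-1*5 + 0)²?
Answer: 144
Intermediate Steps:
p = 25 (p = (-5 + 0)² = (-5)² = 25)
(-13 + p)² = (-13 + 25)² = 12² = 144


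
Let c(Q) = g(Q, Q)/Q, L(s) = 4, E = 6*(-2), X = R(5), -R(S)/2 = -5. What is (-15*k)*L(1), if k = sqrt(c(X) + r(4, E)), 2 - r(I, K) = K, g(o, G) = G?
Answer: -60*sqrt(15) ≈ -232.38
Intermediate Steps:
R(S) = 10 (R(S) = -2*(-5) = 10)
X = 10
E = -12
c(Q) = 1 (c(Q) = Q/Q = 1)
r(I, K) = 2 - K
k = sqrt(15) (k = sqrt(1 + (2 - 1*(-12))) = sqrt(1 + (2 + 12)) = sqrt(1 + 14) = sqrt(15) ≈ 3.8730)
(-15*k)*L(1) = -15*sqrt(15)*4 = -60*sqrt(15)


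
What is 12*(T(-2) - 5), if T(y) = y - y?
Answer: -60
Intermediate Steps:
T(y) = 0
12*(T(-2) - 5) = 12*(0 - 5) = 12*(-5) = -60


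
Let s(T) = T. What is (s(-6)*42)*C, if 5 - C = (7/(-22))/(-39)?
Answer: -179886/143 ≈ -1257.9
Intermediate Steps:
C = 4283/858 (C = 5 - 7/(-22)/(-39) = 5 - 7*(-1/22)*(-1)/39 = 5 - (-7)*(-1)/(22*39) = 5 - 1*7/858 = 5 - 7/858 = 4283/858 ≈ 4.9918)
(s(-6)*42)*C = -6*42*(4283/858) = -252*4283/858 = -179886/143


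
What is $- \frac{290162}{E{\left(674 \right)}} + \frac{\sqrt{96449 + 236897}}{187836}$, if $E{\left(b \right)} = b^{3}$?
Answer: $- \frac{145081}{153091012} + \frac{\sqrt{333346}}{187836} \approx 0.0021261$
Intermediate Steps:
$- \frac{290162}{E{\left(674 \right)}} + \frac{\sqrt{96449 + 236897}}{187836} = - \frac{290162}{674^{3}} + \frac{\sqrt{96449 + 236897}}{187836} = - \frac{290162}{306182024} + \sqrt{333346} \cdot \frac{1}{187836} = \left(-290162\right) \frac{1}{306182024} + \frac{\sqrt{333346}}{187836} = - \frac{145081}{153091012} + \frac{\sqrt{333346}}{187836}$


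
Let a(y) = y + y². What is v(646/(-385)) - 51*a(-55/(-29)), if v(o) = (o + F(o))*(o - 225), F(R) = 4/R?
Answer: 25791654541888/40264283675 ≈ 640.56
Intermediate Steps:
v(o) = (-225 + o)*(o + 4/o) (v(o) = (o + 4/o)*(o - 225) = (o + 4/o)*(-225 + o) = (-225 + o)*(o + 4/o))
v(646/(-385)) - 51*a(-55/(-29)) = (4 + (646/(-385))² - 900/(646/(-385)) - 145350/(-385)) - 51*(-55/(-29))*(1 - 55/(-29)) = (4 + (646*(-1/385))² - 900/(646*(-1/385)) - 145350*(-1)/385) - 51*(-55*(-1/29))*(1 - 55*(-1/29)) = (4 + (-646/385)² - 900/(-646/385) - 225*(-646/385)) - 2805*(1 + 55/29)/29 = (4 + 417316/148225 - 900*(-385/646) + 29070/77) - 2805*84/(29*29) = (4 + 417316/148225 + 173250/323 + 29070/77) - 51*4620/841 = 44081280268/47876675 - 235620/841 = 25791654541888/40264283675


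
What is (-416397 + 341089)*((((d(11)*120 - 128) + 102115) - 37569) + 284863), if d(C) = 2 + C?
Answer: -26421134028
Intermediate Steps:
(-416397 + 341089)*((((d(11)*120 - 128) + 102115) - 37569) + 284863) = (-416397 + 341089)*(((((2 + 11)*120 - 128) + 102115) - 37569) + 284863) = -75308*((((13*120 - 128) + 102115) - 37569) + 284863) = -75308*((((1560 - 128) + 102115) - 37569) + 284863) = -75308*(((1432 + 102115) - 37569) + 284863) = -75308*((103547 - 37569) + 284863) = -75308*(65978 + 284863) = -75308*350841 = -26421134028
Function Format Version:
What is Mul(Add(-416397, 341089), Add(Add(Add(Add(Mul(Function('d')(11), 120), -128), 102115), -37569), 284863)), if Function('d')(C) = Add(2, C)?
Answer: -26421134028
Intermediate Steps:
Mul(Add(-416397, 341089), Add(Add(Add(Add(Mul(Function('d')(11), 120), -128), 102115), -37569), 284863)) = Mul(Add(-416397, 341089), Add(Add(Add(Add(Mul(Add(2, 11), 120), -128), 102115), -37569), 284863)) = Mul(-75308, Add(Add(Add(Add(Mul(13, 120), -128), 102115), -37569), 284863)) = Mul(-75308, Add(Add(Add(Add(1560, -128), 102115), -37569), 284863)) = Mul(-75308, Add(Add(Add(1432, 102115), -37569), 284863)) = Mul(-75308, Add(Add(103547, -37569), 284863)) = Mul(-75308, Add(65978, 284863)) = Mul(-75308, 350841) = -26421134028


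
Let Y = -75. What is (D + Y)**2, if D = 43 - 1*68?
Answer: 10000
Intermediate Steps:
D = -25 (D = 43 - 68 = -25)
(D + Y)**2 = (-25 - 75)**2 = (-100)**2 = 10000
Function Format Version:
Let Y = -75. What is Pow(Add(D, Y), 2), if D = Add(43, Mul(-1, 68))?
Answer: 10000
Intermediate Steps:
D = -25 (D = Add(43, -68) = -25)
Pow(Add(D, Y), 2) = Pow(Add(-25, -75), 2) = Pow(-100, 2) = 10000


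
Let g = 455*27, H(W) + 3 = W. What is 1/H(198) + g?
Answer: 2395576/195 ≈ 12285.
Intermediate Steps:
H(W) = -3 + W
g = 12285
1/H(198) + g = 1/(-3 + 198) + 12285 = 1/195 + 12285 = 2395576/195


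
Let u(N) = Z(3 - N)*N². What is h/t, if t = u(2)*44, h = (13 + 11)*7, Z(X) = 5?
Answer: 21/110 ≈ 0.19091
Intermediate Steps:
u(N) = 5*N²
h = 168 (h = 24*7 = 168)
t = 880 (t = (5*2²)*44 = (5*4)*44 = 20*44 = 880)
h/t = 168/880 = 168*(1/880) = 21/110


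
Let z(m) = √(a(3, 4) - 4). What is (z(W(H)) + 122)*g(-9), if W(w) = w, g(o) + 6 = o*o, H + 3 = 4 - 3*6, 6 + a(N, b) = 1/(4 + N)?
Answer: 9150 + 75*I*√483/7 ≈ 9150.0 + 235.47*I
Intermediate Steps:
a(N, b) = -6 + 1/(4 + N)
H = -17 (H = -3 + (4 - 3*6) = -3 + (4 - 18) = -3 - 14 = -17)
g(o) = -6 + o² (g(o) = -6 + o*o = -6 + o²)
z(m) = I*√483/7 (z(m) = √((-23 - 6*3)/(4 + 3) - 4) = √((-23 - 18)/7 - 4) = √((⅐)*(-41) - 4) = √(-41/7 - 4) = √(-69/7) = I*√483/7)
(z(W(H)) + 122)*g(-9) = (I*√483/7 + 122)*(-6 + (-9)²) = (122 + I*√483/7)*(-6 + 81) = (122 + I*√483/7)*75 = 9150 + 75*I*√483/7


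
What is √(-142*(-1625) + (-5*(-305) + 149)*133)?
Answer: 4*√28337 ≈ 673.34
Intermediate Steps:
√(-142*(-1625) + (-5*(-305) + 149)*133) = √(230750 + (1525 + 149)*133) = √(230750 + 1674*133) = √(230750 + 222642) = √453392 = 4*√28337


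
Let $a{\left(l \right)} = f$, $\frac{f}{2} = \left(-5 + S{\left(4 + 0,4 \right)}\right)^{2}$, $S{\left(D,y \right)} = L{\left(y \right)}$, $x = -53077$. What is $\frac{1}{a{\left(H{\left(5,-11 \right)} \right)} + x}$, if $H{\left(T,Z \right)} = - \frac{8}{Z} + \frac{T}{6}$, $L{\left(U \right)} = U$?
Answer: $- \frac{1}{53075} \approx -1.8841 \cdot 10^{-5}$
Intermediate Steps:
$S{\left(D,y \right)} = y$
$H{\left(T,Z \right)} = - \frac{8}{Z} + \frac{T}{6}$ ($H{\left(T,Z \right)} = - \frac{8}{Z} + T \frac{1}{6} = - \frac{8}{Z} + \frac{T}{6}$)
$f = 2$ ($f = 2 \left(-5 + 4\right)^{2} = 2 \left(-1\right)^{2} = 2 \cdot 1 = 2$)
$a{\left(l \right)} = 2$
$\frac{1}{a{\left(H{\left(5,-11 \right)} \right)} + x} = \frac{1}{2 - 53077} = \frac{1}{-53075} = - \frac{1}{53075}$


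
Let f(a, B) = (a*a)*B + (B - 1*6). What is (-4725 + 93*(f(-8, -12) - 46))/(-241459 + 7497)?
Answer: 82101/233962 ≈ 0.35092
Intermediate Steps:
f(a, B) = -6 + B + B*a**2 (f(a, B) = a**2*B + (B - 6) = B*a**2 + (-6 + B) = -6 + B + B*a**2)
(-4725 + 93*(f(-8, -12) - 46))/(-241459 + 7497) = (-4725 + 93*((-6 - 12 - 12*(-8)**2) - 46))/(-241459 + 7497) = (-4725 + 93*((-6 - 12 - 12*64) - 46))/(-233962) = (-4725 + 93*((-6 - 12 - 768) - 46))*(-1/233962) = (-4725 + 93*(-786 - 46))*(-1/233962) = (-4725 + 93*(-832))*(-1/233962) = (-4725 - 77376)*(-1/233962) = -82101*(-1/233962) = 82101/233962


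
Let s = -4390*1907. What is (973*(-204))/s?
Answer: 99246/4185865 ≈ 0.023710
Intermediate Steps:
s = -8371730
(973*(-204))/s = (973*(-204))/(-8371730) = -198492*(-1/8371730) = 99246/4185865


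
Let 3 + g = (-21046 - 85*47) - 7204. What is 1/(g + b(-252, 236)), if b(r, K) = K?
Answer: -1/32012 ≈ -3.1238e-5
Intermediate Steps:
g = -32248 (g = -3 + ((-21046 - 85*47) - 7204) = -3 + ((-21046 - 3995) - 7204) = -3 + (-25041 - 7204) = -3 - 32245 = -32248)
1/(g + b(-252, 236)) = 1/(-32248 + 236) = 1/(-32012) = -1/32012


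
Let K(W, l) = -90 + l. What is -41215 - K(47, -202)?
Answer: -40923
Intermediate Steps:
-41215 - K(47, -202) = -41215 - (-90 - 202) = -41215 - 1*(-292) = -41215 + 292 = -40923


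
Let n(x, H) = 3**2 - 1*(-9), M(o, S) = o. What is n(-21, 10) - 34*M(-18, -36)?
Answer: 630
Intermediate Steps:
n(x, H) = 18 (n(x, H) = 9 + 9 = 18)
n(-21, 10) - 34*M(-18, -36) = 18 - 34*(-18) = 18 + 612 = 630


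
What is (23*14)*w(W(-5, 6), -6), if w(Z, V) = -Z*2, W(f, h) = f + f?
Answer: 6440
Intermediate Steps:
W(f, h) = 2*f
w(Z, V) = -2*Z
(23*14)*w(W(-5, 6), -6) = (23*14)*(-4*(-5)) = 322*(-2*(-10)) = 322*20 = 6440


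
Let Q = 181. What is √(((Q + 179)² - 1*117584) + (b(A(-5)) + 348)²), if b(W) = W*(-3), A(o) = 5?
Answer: √122905 ≈ 350.58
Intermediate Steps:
b(W) = -3*W
√(((Q + 179)² - 1*117584) + (b(A(-5)) + 348)²) = √(((181 + 179)² - 1*117584) + (-3*5 + 348)²) = √((360² - 117584) + (-15 + 348)²) = √((129600 - 117584) + 333²) = √(12016 + 110889) = √122905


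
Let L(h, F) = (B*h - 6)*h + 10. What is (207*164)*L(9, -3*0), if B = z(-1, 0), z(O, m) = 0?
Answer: -1493712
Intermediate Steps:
B = 0
L(h, F) = 10 - 6*h (L(h, F) = (0*h - 6)*h + 10 = (0 - 6)*h + 10 = -6*h + 10 = 10 - 6*h)
(207*164)*L(9, -3*0) = (207*164)*(10 - 6*9) = 33948*(10 - 54) = 33948*(-44) = -1493712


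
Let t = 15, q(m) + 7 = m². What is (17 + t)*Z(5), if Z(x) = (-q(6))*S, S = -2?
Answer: 1856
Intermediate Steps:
q(m) = -7 + m²
Z(x) = 58 (Z(x) = -(-7 + 6²)*(-2) = -(-7 + 36)*(-2) = -1*29*(-2) = -29*(-2) = 58)
(17 + t)*Z(5) = (17 + 15)*58 = 32*58 = 1856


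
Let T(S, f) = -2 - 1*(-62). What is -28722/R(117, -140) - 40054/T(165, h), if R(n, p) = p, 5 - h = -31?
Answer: -48553/105 ≈ -462.41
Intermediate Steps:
h = 36 (h = 5 - 1*(-31) = 5 + 31 = 36)
T(S, f) = 60 (T(S, f) = -2 + 62 = 60)
-28722/R(117, -140) - 40054/T(165, h) = -28722/(-140) - 40054/60 = -28722*(-1/140) - 40054*1/60 = 14361/70 - 20027/30 = -48553/105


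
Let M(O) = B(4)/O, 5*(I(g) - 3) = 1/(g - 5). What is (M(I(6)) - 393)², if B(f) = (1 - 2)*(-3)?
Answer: 39350529/256 ≈ 1.5371e+5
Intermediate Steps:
B(f) = 3 (B(f) = -1*(-3) = 3)
I(g) = 3 + 1/(5*(-5 + g)) (I(g) = 3 + 1/(5*(g - 5)) = 3 + 1/(5*(-5 + g)))
M(O) = 3/O
(M(I(6)) - 393)² = (3/(((-74 + 15*6)/(5*(-5 + 6)))) - 393)² = (3/(((⅕)*(-74 + 90)/1)) - 393)² = (3/(((⅕)*1*16)) - 393)² = (3/(16/5) - 393)² = (3*(5/16) - 393)² = (15/16 - 393)² = (-6273/16)² = 39350529/256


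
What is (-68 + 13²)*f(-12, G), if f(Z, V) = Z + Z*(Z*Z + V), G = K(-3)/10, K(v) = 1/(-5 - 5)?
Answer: -4393197/25 ≈ -1.7573e+5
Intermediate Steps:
K(v) = -⅒ (K(v) = 1/(-10) = -⅒)
G = -1/100 (G = -⅒/10 = -⅒*⅒ = -1/100 ≈ -0.010000)
f(Z, V) = Z + Z*(V + Z²) (f(Z, V) = Z + Z*(Z² + V) = Z + Z*(V + Z²))
(-68 + 13²)*f(-12, G) = (-68 + 13²)*(-12*(1 - 1/100 + (-12)²)) = (-68 + 169)*(-12*(1 - 1/100 + 144)) = 101*(-12*14499/100) = 101*(-43497/25) = -4393197/25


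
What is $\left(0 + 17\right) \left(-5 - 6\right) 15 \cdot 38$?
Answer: $-106590$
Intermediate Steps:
$\left(0 + 17\right) \left(-5 - 6\right) 15 \cdot 38 = 17 \left(-11\right) 15 \cdot 38 = \left(-187\right) 15 \cdot 38 = \left(-2805\right) 38 = -106590$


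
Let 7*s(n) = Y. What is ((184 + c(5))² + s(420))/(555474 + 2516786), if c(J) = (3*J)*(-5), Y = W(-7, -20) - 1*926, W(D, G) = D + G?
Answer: 41107/10752910 ≈ 0.0038229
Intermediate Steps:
Y = -953 (Y = (-7 - 20) - 1*926 = -27 - 926 = -953)
s(n) = -953/7 (s(n) = (⅐)*(-953) = -953/7)
c(J) = -15*J
((184 + c(5))² + s(420))/(555474 + 2516786) = ((184 - 15*5)² - 953/7)/(555474 + 2516786) = ((184 - 75)² - 953/7)/3072260 = (109² - 953/7)*(1/3072260) = (11881 - 953/7)*(1/3072260) = (82214/7)*(1/3072260) = 41107/10752910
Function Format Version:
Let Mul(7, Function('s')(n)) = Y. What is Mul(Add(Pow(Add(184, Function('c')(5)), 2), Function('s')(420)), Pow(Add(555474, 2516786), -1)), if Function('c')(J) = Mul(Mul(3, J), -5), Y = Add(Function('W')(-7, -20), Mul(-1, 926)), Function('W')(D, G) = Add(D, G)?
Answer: Rational(41107, 10752910) ≈ 0.0038229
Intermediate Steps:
Y = -953 (Y = Add(Add(-7, -20), Mul(-1, 926)) = Add(-27, -926) = -953)
Function('s')(n) = Rational(-953, 7) (Function('s')(n) = Mul(Rational(1, 7), -953) = Rational(-953, 7))
Function('c')(J) = Mul(-15, J)
Mul(Add(Pow(Add(184, Function('c')(5)), 2), Function('s')(420)), Pow(Add(555474, 2516786), -1)) = Mul(Add(Pow(Add(184, Mul(-15, 5)), 2), Rational(-953, 7)), Pow(Add(555474, 2516786), -1)) = Mul(Add(Pow(Add(184, -75), 2), Rational(-953, 7)), Pow(3072260, -1)) = Mul(Add(Pow(109, 2), Rational(-953, 7)), Rational(1, 3072260)) = Mul(Add(11881, Rational(-953, 7)), Rational(1, 3072260)) = Mul(Rational(82214, 7), Rational(1, 3072260)) = Rational(41107, 10752910)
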